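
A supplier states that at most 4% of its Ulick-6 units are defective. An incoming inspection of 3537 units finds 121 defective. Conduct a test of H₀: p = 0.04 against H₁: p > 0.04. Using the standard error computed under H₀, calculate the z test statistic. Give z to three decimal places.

p̂ = 121/3537 ≈ 0.034210.
SE = √(p₀(1−p₀)/n) = √(0.0384/3537) = 0.003295.
z = (0.034210 − 0.04)/0.003295 = -0.005790/0.003295 = -1.757.
p-value = P(Z > -1.757) ≈ 0.9606.

z = -1.757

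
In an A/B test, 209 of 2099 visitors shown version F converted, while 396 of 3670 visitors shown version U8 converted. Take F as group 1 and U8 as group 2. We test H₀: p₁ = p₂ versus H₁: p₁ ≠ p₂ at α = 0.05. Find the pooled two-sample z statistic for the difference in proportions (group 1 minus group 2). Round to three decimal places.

z = -0.994

p̂₁ = 209/2099 ≈ 0.09957, p̂₂ = 396/3670 ≈ 0.10790.
Pooled p̂ = (209+396)/(2099+3670) = 605/5769 = 0.10487.
SE = √(0.093873 × 0.000748897) = 0.00838.
z = (0.09957 − 0.10790)/0.00838 = -0.00833/0.00838 = -0.994.
p-value = 2·P(Z > 0.994) ≈ 0.3204, so at α = 0.05 we fail to reject H₀.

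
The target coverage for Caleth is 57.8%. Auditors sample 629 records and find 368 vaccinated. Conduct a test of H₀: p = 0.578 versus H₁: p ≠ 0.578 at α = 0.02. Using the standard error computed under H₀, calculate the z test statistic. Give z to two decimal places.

z = 0.36

p̂ = 368/629 ≈ 0.5851.
Standard error under H₀: √(0.578×0.422/629) = 0.0197.
z = (0.5851 − 0.578)/0.0197 = 0.0071/0.0197 = 0.36.
Two-sided p-value ≈ 2·Φ(−0.358) = 0.7201; since p > α = 0.02, fail to reject H₀.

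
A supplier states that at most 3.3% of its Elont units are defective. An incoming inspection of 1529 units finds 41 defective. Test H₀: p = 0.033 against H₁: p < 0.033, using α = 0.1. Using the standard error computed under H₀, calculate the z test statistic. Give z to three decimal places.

p̂ = 41/1529 ≈ 0.02681.
SE = √(p₀(1−p₀)/n) = √(0.031911/1529) = 0.00457.
z = (0.02681 − 0.033)/0.00457 = -0.00619/0.00457 = -1.354.
p-value = P(Z < -1.354) ≈ 0.0879, so at α = 0.1 we reject H₀.

z = -1.354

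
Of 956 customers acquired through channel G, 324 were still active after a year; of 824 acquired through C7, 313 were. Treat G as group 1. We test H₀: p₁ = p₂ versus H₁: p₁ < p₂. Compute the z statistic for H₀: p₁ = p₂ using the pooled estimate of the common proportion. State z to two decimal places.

p̂₁ = 324/956 ≈ 0.3389, p̂₂ = 313/824 ≈ 0.3799.
Pooled p̂ = (324+313)/(956+824) = 637/1780 = 0.3579.
SE = √(0.229798 × 0.00225962) = 0.0228.
z = (0.3389 − 0.3799)/0.0228 = -0.0410/0.0228 = -1.80.

z = -1.80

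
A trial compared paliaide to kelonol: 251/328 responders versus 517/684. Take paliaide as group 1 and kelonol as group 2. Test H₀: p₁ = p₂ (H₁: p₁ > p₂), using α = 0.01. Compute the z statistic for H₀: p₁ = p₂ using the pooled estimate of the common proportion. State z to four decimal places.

p̂₁ = 251/328 ≈ 0.765244, p̂₂ = 517/684 ≈ 0.755848.
Pooled p̂ = (251+517)/(328+684) = 768/1012 = 0.758893.
SE = √(p̂(1−p̂)(1/n₁+1/n₂)) = √(0.758893·0.241107·0.00451077) = √(0.000825355) = 0.028729.
z = (0.765244 − 0.755848)/0.028729 = 0.009396/0.028729 = 0.3271.
p-value = P(Z > 0.327) ≈ 0.3718, so at α = 0.01 we fail to reject H₀.

z = 0.3271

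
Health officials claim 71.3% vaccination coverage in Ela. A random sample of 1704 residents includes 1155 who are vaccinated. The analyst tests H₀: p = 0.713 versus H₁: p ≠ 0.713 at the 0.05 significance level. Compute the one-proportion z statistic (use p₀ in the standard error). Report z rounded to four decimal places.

p̂ = 1155/1704 ≈ 0.6778169.
SE = √(p₀(1−p₀)/n) = √(0.20463/1704) = 0.0109585.
z = (0.6778169 − 0.713)/0.0109585 = -0.0351831/0.0109585 = -3.2106.
Two-sided p-value ≈ 2·Φ(−3.211) = 0.0013; since p < α = 0.05, reject H₀.

z = -3.2106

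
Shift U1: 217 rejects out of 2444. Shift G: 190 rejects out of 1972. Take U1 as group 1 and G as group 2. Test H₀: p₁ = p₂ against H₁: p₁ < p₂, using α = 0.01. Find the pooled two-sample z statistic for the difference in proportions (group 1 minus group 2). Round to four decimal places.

p̂₁ = 217/2444 = 0.088789, p̂₂ = 190/1972 = 0.096349.
Pooled p̂ = (217+190)/(2444+1972) = 407/4416 = 0.092165.
SE = √(0.0836705 × 0.000916265) = 0.008756.
z = (0.088789 − 0.096349)/0.008756 = -0.007560/0.008756 = -0.8634.
p-value = P(Z < -0.863) ≈ 0.1940. With α = 0.01, fail to reject H₀.

z = -0.8634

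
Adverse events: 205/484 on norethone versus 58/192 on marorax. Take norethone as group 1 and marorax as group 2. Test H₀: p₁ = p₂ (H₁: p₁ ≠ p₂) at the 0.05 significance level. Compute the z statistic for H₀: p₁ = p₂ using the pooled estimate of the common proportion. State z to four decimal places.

p̂₁ = 205/484 = 0.423554, p̂₂ = 58/192 = 0.302083.
Pooled p̂ = (205+58)/(484+192) = 263/676 = 0.389053.
SE = √(p̂(1−p̂)(1/n₁+1/n₂)) = √(0.389053·0.610947·0.00727445) = √(0.00172907) = 0.041582.
z = (0.423554 − 0.302083)/0.041582 = 0.121471/0.041582 = 2.9212.
Two-sided p-value ≈ 2·Φ(−2.921) = 0.0035; since p < α = 0.05, reject H₀.

z = 2.9212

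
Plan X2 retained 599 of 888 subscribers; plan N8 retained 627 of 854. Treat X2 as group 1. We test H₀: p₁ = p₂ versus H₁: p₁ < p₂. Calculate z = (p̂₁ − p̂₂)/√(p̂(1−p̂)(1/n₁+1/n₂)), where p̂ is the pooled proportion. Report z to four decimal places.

p̂₁ = 599/888 = 0.674550, p̂₂ = 627/854 = 0.734192.
Pooled p̂ = (599+627)/(888+854) = 1226/1742 = 0.703789.
SE = √(0.20847 × 0.00229709) = 0.021883.
z = (0.674550 − 0.734192)/0.021883 = -0.059642/0.021883 = -2.7255.
p-value = P(Z < -2.725) ≈ 0.0032.

z = -2.7255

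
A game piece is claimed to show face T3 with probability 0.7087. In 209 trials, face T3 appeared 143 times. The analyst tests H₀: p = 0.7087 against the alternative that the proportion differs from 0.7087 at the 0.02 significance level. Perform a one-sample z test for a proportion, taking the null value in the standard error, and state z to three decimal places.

z = -0.779

p̂ = 143/209 = 0.68421.
Standard error under H₀: √(0.7087×0.2913/209) = 0.03143.
z = (0.68421 − 0.7087)/0.03143 = -0.02449/0.03143 = -0.779.
p-value = 2·P(Z > 0.779) ≈ 0.4359. With α = 0.02, fail to reject H₀.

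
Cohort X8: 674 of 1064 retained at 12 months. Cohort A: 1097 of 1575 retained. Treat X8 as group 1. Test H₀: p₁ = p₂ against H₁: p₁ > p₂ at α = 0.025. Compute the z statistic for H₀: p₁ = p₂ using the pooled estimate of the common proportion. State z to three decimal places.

z = -3.382

p̂₁ = 674/1064 = 0.633459, p̂₂ = 1097/1575 = 0.696508.
Pooled p̂ = (674+1097)/(1064+1575) = 1771/2639 = 0.671088.
SE = √(p̂(1−p̂)(1/n₁+1/n₂)) = √(0.671088·0.328912·0.00157477) = √(0.000347598) = 0.018644.
z = (0.633459 − 0.696508)/0.018644 = -0.063049/0.018644 = -3.382.
p-value = P(Z > -3.382) ≈ 0.9996; since p > α = 0.025, fail to reject H₀.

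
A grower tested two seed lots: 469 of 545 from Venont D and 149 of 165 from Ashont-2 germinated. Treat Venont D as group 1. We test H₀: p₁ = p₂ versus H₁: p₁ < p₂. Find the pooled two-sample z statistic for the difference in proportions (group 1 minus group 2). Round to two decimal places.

p̂₁ = 469/545 ≈ 0.8606, p̂₂ = 149/165 ≈ 0.9030.
Pooled p̂ = (469+149)/(545+165) = 618/710 = 0.8704.
SE = √(0.112787 × 0.00789547) = 0.0298.
z = (0.8606 − 0.9030)/0.0298 = -0.0424/0.0298 = -1.42.

z = -1.42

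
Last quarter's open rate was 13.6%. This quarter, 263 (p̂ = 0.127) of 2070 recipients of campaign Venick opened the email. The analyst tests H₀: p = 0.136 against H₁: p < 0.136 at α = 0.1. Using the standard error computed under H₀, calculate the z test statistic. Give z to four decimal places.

p̂ = 263/2070 ≈ 0.127053.
Under H₀, SE = √(0.136·0.864/2070) = √(5.67652e-05) = 0.007534.
z = (0.127053 − 0.136)/0.007534 = -0.008947/0.007534 = -1.1875.
p-value = P(Z < -1.187) ≈ 0.1175; since p > α = 0.1, fail to reject H₀.

z = -1.1875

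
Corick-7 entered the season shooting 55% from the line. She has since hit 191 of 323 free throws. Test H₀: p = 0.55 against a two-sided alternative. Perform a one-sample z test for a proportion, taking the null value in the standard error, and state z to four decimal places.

p̂ = 191/323 ≈ 0.591331.
Standard error under H₀: √(0.55×0.45/323) = 0.027681.
z = (0.591331 − 0.55)/0.027681 = 0.041331/0.027681 = 1.4931.

z = 1.4931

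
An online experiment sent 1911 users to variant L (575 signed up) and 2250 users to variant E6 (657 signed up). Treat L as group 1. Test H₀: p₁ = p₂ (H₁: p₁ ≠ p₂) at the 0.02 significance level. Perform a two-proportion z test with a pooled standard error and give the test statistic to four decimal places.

z = 0.6259

p̂₁ = 575/1911 = 0.3008896, p̂₂ = 657/2250 = 0.2920000.
Pooled p̂ = (575+657)/(1911+2250) = 1232/4161 = 0.2960827.
SE = √(0.208418 × 0.000967731) = 0.0142018.
z = (0.3008896 − 0.2920000)/0.0142018 = 0.0088896/0.0142018 = 0.6259.
p-value = 2·P(Z > 0.626) ≈ 0.5314, so at α = 0.02 we fail to reject H₀.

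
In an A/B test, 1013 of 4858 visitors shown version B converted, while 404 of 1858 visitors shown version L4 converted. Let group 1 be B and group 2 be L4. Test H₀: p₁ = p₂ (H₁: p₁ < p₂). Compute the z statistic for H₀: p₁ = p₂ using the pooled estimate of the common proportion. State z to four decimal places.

z = -0.8011

p̂₁ = 1013/4858 ≈ 0.2085220, p̂₂ = 404/1858 ≈ 0.2174381.
Pooled p̂ = (1013+404)/(4858+1858) = 1417/6716 = 0.2109887.
SE = √(p̂(1−p̂)(1/n₁+1/n₂)) = √(0.2109887·0.7890113·0.000744059) = √(0.000123865) = 0.0111295.
z = (0.2085220 − 0.2174381)/0.0111295 = -0.0089161/0.0111295 = -0.8011.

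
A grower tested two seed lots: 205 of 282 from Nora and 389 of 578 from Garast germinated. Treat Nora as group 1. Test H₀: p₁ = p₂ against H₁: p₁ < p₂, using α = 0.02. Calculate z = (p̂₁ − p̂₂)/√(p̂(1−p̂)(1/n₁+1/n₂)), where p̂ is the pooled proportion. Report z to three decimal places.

p̂₁ = 205/282 = 0.72695, p̂₂ = 389/578 = 0.67301.
Pooled p̂ = (205+389)/(282+578) = 594/860 = 0.69070.
SE = √(p̂(1−p̂)(1/n₁+1/n₂)) = √(0.69070·0.30930·0.0052762) = √(0.00112718) = 0.03357.
z = (0.72695 − 0.67301)/0.03357 = 0.05394/0.03357 = 1.607.
p-value = P(Z < 1.607) ≈ 0.9459, so at α = 0.02 we fail to reject H₀.

z = 1.607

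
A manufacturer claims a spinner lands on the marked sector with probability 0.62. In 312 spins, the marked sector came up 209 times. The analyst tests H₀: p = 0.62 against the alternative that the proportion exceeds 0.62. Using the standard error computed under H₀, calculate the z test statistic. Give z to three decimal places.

p̂ = 209/312 ≈ 0.66987.
Under H₀, SE = √(0.62·0.38/312) = √(0.000755128) = 0.02748.
z = (0.66987 − 0.62)/0.02748 = 0.04987/0.02748 = 1.815.

z = 1.815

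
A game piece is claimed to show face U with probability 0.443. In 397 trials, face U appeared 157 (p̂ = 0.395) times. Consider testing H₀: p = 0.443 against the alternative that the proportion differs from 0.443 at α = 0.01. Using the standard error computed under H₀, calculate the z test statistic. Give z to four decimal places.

p̂ = 157/397 = 0.395466.
SE = √(p₀(1−p₀)/n) = √(0.24675/397) = 0.024931.
z = (0.395466 − 0.443)/0.024931 = -0.047534/0.024931 = -1.9066.
Two-sided p-value ≈ 2·Φ(−1.907) = 0.0566, so at α = 0.01 we fail to reject H₀.

z = -1.9066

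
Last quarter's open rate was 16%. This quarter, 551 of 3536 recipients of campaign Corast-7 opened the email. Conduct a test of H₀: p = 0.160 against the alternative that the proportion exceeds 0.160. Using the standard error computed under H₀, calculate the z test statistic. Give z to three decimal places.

p̂ = 551/3536 ≈ 0.155826.
Under H₀, SE = √(0.16·0.84/3536) = √(3.8009e-05) = 0.006165.
z = (0.155826 − 0.16)/0.006165 = -0.004174/0.006165 = -0.677.

z = -0.677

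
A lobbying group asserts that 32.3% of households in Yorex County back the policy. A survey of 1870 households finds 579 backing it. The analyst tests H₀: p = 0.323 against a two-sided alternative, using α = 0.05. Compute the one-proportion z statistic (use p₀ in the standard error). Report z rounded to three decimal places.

p̂ = 579/1870 = 0.30963.
SE = √(p₀(1−p₀)/n) = √(0.21867/1870) = 0.01081.
z = (0.30963 − 0.323)/0.01081 = -0.01337/0.01081 = -1.237.
Two-sided p-value ≈ 2·Φ(−1.237) = 0.2162, so at α = 0.05 we fail to reject H₀.

z = -1.237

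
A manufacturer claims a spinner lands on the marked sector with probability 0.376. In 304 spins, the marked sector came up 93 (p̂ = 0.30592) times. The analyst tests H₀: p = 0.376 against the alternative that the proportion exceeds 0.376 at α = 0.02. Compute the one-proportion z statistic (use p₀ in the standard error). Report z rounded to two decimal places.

p̂ = 93/304 = 0.3059.
SE = √(p₀(1−p₀)/n) = √(0.23462/304) = 0.0278.
z = (0.3059 − 0.376)/0.0278 = -0.0701/0.0278 = -2.52.
p-value = P(Z > -2.523) ≈ 0.9942, so at α = 0.02 we fail to reject H₀.

z = -2.52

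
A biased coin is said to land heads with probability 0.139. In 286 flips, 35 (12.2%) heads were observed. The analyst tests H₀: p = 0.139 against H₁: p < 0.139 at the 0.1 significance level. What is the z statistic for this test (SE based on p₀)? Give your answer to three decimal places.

p̂ = 35/286 = 0.122378.
Under H₀, SE = √(0.139·0.861/286) = √(0.000418458) = 0.020456.
z = (0.122378 − 0.139)/0.020456 = -0.016622/0.020456 = -0.813.
p-value = P(Z < -0.813) ≈ 0.2082. With α = 0.1, fail to reject H₀.

z = -0.813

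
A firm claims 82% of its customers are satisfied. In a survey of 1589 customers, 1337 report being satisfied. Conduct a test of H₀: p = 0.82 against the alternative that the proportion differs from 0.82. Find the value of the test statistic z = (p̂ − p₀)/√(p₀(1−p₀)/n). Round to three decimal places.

z = 2.221

p̂ = 1337/1589 ≈ 0.84141.
Standard error under H₀: √(0.82×0.18/1589) = 0.00964.
z = (0.84141 − 0.82)/0.00964 = 0.02141/0.00964 = 2.221.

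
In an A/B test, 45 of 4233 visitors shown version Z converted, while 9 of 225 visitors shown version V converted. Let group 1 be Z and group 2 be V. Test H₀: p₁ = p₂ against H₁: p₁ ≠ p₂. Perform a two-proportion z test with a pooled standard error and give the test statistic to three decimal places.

z = -3.924

p̂₁ = 45/4233 = 0.010631, p̂₂ = 9/225 = 0.040000.
Pooled p̂ = (45+9)/(4233+225) = 54/4458 = 0.012113.
SE = √(0.0119663 × 0.00468068) = 0.007484.
z = (0.010631 − 0.040000)/0.007484 = -0.029369/0.007484 = -3.924.
Two-sided p-value ≈ 2·Φ(−3.924) = 0.0001.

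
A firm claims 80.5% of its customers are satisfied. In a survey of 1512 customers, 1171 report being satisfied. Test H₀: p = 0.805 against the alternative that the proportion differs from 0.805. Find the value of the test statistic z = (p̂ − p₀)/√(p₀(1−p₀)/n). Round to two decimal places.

p̂ = 1171/1512 = 0.77447.
SE = √(p₀(1−p₀)/n) = √(0.15697/1512) = 0.01019.
z = (0.77447 − 0.805)/0.01019 = -0.03053/0.01019 = -3.00.
p-value = 2·P(Z > 2.996) ≈ 0.0027.

z = -3.00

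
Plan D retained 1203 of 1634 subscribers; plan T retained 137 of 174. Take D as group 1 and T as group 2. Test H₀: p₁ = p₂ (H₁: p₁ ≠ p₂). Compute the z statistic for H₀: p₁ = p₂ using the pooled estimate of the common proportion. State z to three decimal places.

z = -1.464

p̂₁ = 1203/1634 ≈ 0.73623, p̂₂ = 137/174 ≈ 0.78736.
Pooled p̂ = (1203+137)/(1634+174) = 1340/1808 = 0.74115.
SE = √(p̂(1−p̂)(1/n₁+1/n₂)) = √(0.74115·0.25885·0.00635912) = √(0.00121997) = 0.03493.
z = (0.73623 − 0.78736)/0.03493 = -0.05113/0.03493 = -1.464.
p-value = 2·P(Z > 1.464) ≈ 0.1433.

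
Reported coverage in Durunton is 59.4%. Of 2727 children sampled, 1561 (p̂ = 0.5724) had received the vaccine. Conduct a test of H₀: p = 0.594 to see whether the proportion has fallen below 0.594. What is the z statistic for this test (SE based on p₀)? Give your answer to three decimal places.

p̂ = 1561/2727 ≈ 0.572424.
SE = √(p₀(1−p₀)/n) = √(0.24116/2727) = 0.009404.
z = (0.572424 − 0.594)/0.009404 = -0.021576/0.009404 = -2.294.
p-value = P(Z < -2.294) ≈ 0.0109.

z = -2.294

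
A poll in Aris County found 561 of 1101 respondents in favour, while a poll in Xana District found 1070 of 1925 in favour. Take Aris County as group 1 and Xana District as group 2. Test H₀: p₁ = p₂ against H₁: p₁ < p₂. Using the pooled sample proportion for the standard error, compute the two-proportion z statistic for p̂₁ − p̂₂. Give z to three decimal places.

p̂₁ = 561/1101 ≈ 0.509537, p̂₂ = 1070/1925 ≈ 0.555844.
Pooled p̂ = (561+1070)/(1101+1925) = 1631/3026 = 0.538995.
SE = √(0.248479 × 0.00142775) = 0.018835.
z = (0.509537 − 0.555844)/0.018835 = -0.046307/0.018835 = -2.459.
p-value = P(Z < -2.459) ≈ 0.0070.

z = -2.459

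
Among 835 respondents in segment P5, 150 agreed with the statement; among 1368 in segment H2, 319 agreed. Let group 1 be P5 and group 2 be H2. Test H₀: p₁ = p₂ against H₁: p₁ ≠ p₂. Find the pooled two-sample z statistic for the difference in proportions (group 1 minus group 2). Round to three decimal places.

z = -2.979

p̂₁ = 150/835 ≈ 0.179641, p̂₂ = 319/1368 ≈ 0.233187.
Pooled p̂ = (150+319)/(835+1368) = 469/2203 = 0.212892.
SE = √(p̂(1−p̂)(1/n₁+1/n₂)) = √(0.212892·0.787108·0.0019286) = √(0.000323173) = 0.017977.
z = (0.179641 − 0.233187)/0.017977 = -0.053546/0.017977 = -2.979.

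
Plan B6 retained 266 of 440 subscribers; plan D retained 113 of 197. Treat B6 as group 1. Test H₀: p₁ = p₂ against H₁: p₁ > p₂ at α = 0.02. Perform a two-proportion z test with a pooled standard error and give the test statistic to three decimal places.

z = 0.735

p̂₁ = 266/440 = 0.604545, p̂₂ = 113/197 = 0.573604.
Pooled p̂ = (266+113)/(440+197) = 379/637 = 0.594976.
SE = √(p̂(1−p̂)(1/n₁+1/n₂)) = √(0.594976·0.405024·0.00734887) = √(0.00177093) = 0.042082.
z = (0.604545 − 0.573604)/0.042082 = 0.030941/0.042082 = 0.735.
p-value = P(Z > 0.735) ≈ 0.2311; since p > α = 0.02, fail to reject H₀.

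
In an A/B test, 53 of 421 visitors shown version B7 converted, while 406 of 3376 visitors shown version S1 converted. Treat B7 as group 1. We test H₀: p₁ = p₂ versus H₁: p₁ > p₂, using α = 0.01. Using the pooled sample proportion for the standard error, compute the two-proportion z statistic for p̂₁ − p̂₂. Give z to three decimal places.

z = 0.334

p̂₁ = 53/421 = 0.12589, p̂₂ = 406/3376 = 0.12026.
Pooled p̂ = (53+406)/(421+3376) = 459/3797 = 0.12088.
SE = √(0.106272 × 0.00267151) = 0.01685.
z = (0.12589 − 0.12026)/0.01685 = 0.00563/0.01685 = 0.334.
p-value = P(Z > 0.334) ≈ 0.3691. With α = 0.01, fail to reject H₀.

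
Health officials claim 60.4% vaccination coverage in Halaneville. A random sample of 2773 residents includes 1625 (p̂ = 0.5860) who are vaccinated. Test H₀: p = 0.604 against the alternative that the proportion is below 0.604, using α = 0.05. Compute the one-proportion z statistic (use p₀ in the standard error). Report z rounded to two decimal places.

z = -1.94

p̂ = 1625/2773 = 0.5860.
Standard error under H₀: √(0.604×0.396/2773) = 0.0093.
z = (0.5860 − 0.604)/0.0093 = -0.0180/0.0093 = -1.94.
p-value = P(Z < -1.937) ≈ 0.0264. With α = 0.05, reject H₀.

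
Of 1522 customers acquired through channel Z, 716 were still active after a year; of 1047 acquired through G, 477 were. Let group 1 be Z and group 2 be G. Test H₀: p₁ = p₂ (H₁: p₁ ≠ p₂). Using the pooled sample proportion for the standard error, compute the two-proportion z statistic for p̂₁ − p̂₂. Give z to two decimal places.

p̂₁ = 716/1522 = 0.4704, p̂₂ = 477/1047 = 0.4556.
Pooled p̂ = (716+477)/(1522+1047) = 1193/2569 = 0.4644.
SE = √(0.248731 × 0.00161214) = 0.0200.
z = (0.4704 − 0.4556)/0.0200 = 0.0148/0.0200 = 0.74.

z = 0.74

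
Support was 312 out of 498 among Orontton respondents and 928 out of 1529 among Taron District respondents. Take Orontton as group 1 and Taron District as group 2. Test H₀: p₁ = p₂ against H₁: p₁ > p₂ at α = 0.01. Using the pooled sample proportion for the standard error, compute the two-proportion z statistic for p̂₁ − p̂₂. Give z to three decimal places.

p̂₁ = 312/498 = 0.626506, p̂₂ = 928/1529 = 0.606933.
Pooled p̂ = (312+928)/(498+1529) = 1240/2027 = 0.611741.
SE = √(p̂(1−p̂)(1/n₁+1/n₂)) = √(0.611741·0.388259·0.00266205) = √(0.000632275) = 0.025145.
z = (0.626506 − 0.606933)/0.025145 = 0.019573/0.025145 = 0.778.
p-value = P(Z > 0.778) ≈ 0.2182. With α = 0.01, fail to reject H₀.

z = 0.778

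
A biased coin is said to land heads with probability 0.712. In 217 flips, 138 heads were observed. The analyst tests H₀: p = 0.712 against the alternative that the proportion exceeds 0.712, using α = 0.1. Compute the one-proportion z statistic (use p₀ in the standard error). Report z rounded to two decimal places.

z = -2.47

p̂ = 138/217 = 0.63594.
SE = √(p₀(1−p₀)/n) = √(0.20506/217) = 0.03074.
z = (0.63594 − 0.712)/0.03074 = -0.07606/0.03074 = -2.47.
p-value = P(Z > -2.474) ≈ 0.9933; since p > α = 0.1, fail to reject H₀.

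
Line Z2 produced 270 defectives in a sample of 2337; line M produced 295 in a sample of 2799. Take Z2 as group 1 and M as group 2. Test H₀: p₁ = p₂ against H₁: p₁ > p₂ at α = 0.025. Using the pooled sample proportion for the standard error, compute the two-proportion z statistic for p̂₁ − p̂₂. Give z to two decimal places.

p̂₁ = 270/2337 = 0.11553, p̂₂ = 295/2799 = 0.10539.
Pooled p̂ = (270+295)/(2337+2799) = 565/5136 = 0.11001.
SE = √(p̂(1−p̂)(1/n₁+1/n₂)) = √(0.11001·0.88999·0.000785169) = √(7.68729e-05) = 0.00877.
z = (0.11553 − 0.10539)/0.00877 = 0.01014/0.00877 = 1.16.
p-value = P(Z > 1.156) ≈ 0.1238. With α = 0.025, fail to reject H₀.

z = 1.16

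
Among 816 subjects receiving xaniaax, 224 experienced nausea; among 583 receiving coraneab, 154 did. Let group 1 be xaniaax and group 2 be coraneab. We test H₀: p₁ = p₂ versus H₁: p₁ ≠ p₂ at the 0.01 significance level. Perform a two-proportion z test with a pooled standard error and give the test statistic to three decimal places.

z = 0.430

p̂₁ = 224/816 = 0.27451, p̂₂ = 154/583 = 0.26415.
Pooled p̂ = (224+154)/(816+583) = 378/1399 = 0.27019.
SE = √(p̂(1−p̂)(1/n₁+1/n₂)) = √(0.27019·0.72981·0.00294076) = √(0.000579884) = 0.02408.
z = (0.27451 − 0.26415)/0.02408 = 0.01036/0.02408 = 0.430.
Two-sided p-value ≈ 2·Φ(−0.430) = 0.6671, so at α = 0.01 we fail to reject H₀.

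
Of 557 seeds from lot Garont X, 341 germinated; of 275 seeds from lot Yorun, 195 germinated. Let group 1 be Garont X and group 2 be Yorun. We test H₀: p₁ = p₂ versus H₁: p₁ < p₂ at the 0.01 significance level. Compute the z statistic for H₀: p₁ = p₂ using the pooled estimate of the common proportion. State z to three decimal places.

p̂₁ = 341/557 ≈ 0.61221, p̂₂ = 195/275 ≈ 0.70909.
Pooled p̂ = (341+195)/(557+275) = 536/832 = 0.64423.
SE = √(0.229197 × 0.0054317) = 0.03528.
z = (0.61221 − 0.70909)/0.03528 = -0.09688/0.03528 = -2.746.
p-value = P(Z < -2.746) ≈ 0.0030, so at α = 0.01 we reject H₀.

z = -2.746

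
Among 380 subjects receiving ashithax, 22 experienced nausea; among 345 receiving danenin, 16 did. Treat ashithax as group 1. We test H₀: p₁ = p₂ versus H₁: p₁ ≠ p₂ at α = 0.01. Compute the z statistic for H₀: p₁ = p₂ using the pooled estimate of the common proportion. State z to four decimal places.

p̂₁ = 22/380 = 0.057895, p̂₂ = 16/345 = 0.046377.
Pooled p̂ = (22+16)/(380+345) = 38/725 = 0.052414.
SE = √(0.0496666 × 0.00553013) = 0.016573.
z = (0.057895 − 0.046377)/0.016573 = 0.011518/0.016573 = 0.6950.
Two-sided p-value ≈ 2·Φ(−0.695) = 0.4871; since p > α = 0.01, fail to reject H₀.

z = 0.6950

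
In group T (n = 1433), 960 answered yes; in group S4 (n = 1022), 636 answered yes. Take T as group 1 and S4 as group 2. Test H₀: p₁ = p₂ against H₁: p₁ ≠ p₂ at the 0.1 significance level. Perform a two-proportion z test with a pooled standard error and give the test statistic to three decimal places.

p̂₁ = 960/1433 = 0.66992, p̂₂ = 636/1022 = 0.62231.
Pooled p̂ = (960+636)/(1433+1022) = 1596/2455 = 0.65010.
SE = √(0.227469 × 0.00167631) = 0.01953.
z = (0.66992 − 0.62231)/0.01953 = 0.04761/0.01953 = 2.438.
Two-sided p-value ≈ 2·Φ(−2.438) = 0.0148; since p < α = 0.1, reject H₀.

z = 2.438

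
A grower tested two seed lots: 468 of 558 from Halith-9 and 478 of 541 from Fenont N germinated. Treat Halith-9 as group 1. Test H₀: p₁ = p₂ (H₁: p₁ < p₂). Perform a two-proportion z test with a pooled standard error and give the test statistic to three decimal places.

p̂₁ = 468/558 = 0.838710, p̂₂ = 478/541 = 0.883549.
Pooled p̂ = (468+478)/(558+541) = 946/1099 = 0.860783.
SE = √(0.119836 × 0.00364054) = 0.020887.
z = (0.838710 − 0.883549)/0.020887 = -0.044839/0.020887 = -2.147.

z = -2.147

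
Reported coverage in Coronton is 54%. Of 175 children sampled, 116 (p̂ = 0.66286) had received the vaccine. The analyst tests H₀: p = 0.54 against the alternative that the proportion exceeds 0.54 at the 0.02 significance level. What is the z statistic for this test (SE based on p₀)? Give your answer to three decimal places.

z = 3.261

p̂ = 116/175 = 0.66286.
Under H₀, SE = √(0.54·0.46/175) = √(0.00141943) = 0.03768.
z = (0.66286 − 0.54)/0.03768 = 0.12286/0.03768 = 3.261.
p-value = P(Z > 3.261) ≈ 0.0006; since p < α = 0.02, reject H₀.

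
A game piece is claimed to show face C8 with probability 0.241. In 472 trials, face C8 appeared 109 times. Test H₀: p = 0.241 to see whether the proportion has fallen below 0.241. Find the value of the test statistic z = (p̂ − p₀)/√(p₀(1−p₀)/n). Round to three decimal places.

p̂ = 109/472 ≈ 0.23093.
SE = √(p₀(1−p₀)/n) = √(0.18292/472) = 0.01969.
z = (0.23093 − 0.241)/0.01969 = -0.01007/0.01969 = -0.511.
p-value = P(Z < -0.511) ≈ 0.3045.

z = -0.511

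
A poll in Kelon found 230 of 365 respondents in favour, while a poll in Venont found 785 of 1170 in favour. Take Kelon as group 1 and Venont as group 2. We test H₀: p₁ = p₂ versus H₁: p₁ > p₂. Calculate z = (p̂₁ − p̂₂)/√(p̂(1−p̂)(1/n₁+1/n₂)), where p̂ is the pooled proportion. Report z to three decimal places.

p̂₁ = 230/365 ≈ 0.63014, p̂₂ = 785/1170 ≈ 0.67094.
Pooled p̂ = (230+785)/(365+1170) = 1015/1535 = 0.66124.
SE = √(p̂(1−p̂)(1/n₁+1/n₂)) = √(0.66124·0.33876·0.00359443) = √(0.00080516) = 0.02838.
z = (0.63014 − 0.67094)/0.02838 = -0.04080/0.02838 = -1.438.
p-value = P(Z > -1.438) ≈ 0.9248.

z = -1.438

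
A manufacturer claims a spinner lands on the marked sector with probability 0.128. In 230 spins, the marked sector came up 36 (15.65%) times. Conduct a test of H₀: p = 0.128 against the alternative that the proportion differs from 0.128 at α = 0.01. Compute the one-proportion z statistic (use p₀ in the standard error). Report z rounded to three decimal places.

p̂ = 36/230 = 0.15652.
Under H₀, SE = √(0.128·0.872/230) = √(0.000485287) = 0.02203.
z = (0.15652 − 0.128)/0.02203 = 0.02852/0.02203 = 1.295.
Two-sided p-value ≈ 2·Φ(−1.295) = 0.1954; since p > α = 0.01, fail to reject H₀.

z = 1.295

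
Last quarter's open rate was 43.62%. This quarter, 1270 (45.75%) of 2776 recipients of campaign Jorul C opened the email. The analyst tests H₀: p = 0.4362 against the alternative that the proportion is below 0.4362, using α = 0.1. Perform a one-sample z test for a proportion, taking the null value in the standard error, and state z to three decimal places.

p̂ = 1270/2776 = 0.45749.
SE = √(p₀(1−p₀)/n) = √(0.24593/2776) = 0.00941.
z = (0.45749 − 0.4362)/0.00941 = 0.02129/0.00941 = 2.262.
p-value = P(Z < 2.262) ≈ 0.9882. With α = 0.1, fail to reject H₀.

z = 2.262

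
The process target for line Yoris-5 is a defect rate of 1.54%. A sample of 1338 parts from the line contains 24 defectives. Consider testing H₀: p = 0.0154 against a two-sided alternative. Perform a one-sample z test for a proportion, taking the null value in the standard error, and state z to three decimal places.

p̂ = 24/1338 = 0.01794.
Standard error under H₀: √(0.0154×0.9846/1338) = 0.00337.
z = (0.01794 − 0.0154)/0.00337 = 0.00254/0.00337 = 0.754.
Two-sided p-value ≈ 2·Φ(−0.754) = 0.4510.

z = 0.754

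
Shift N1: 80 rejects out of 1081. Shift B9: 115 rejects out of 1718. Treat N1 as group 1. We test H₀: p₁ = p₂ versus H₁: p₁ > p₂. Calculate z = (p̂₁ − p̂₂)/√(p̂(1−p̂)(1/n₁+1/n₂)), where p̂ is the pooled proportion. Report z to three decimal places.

p̂₁ = 80/1081 ≈ 0.074006, p̂₂ = 115/1718 ≈ 0.066938.
Pooled p̂ = (80+115)/(1081+1718) = 195/2799 = 0.069668.
SE = √(p̂(1−p̂)(1/n₁+1/n₂)) = √(0.069668·0.930332·0.00150714) = √(9.76841e-05) = 0.009884.
z = (0.074006 − 0.066938)/0.009884 = 0.007068/0.009884 = 0.715.
p-value = P(Z > 0.715) ≈ 0.2373.

z = 0.715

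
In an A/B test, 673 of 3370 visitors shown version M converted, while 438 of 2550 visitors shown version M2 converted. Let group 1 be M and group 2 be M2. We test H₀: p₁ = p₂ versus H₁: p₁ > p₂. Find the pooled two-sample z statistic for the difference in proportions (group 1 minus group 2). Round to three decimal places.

z = 2.726

p̂₁ = 673/3370 ≈ 0.19970, p̂₂ = 438/2550 ≈ 0.17176.
Pooled p̂ = (673+438)/(3370+2550) = 1111/5920 = 0.18767.
SE = √(p̂(1−p̂)(1/n₁+1/n₂)) = √(0.18767·0.81233·0.000688893) = √(0.000105021) = 0.01025.
z = (0.19970 − 0.17176)/0.01025 = 0.02794/0.01025 = 2.726.
p-value = P(Z > 2.726) ≈ 0.0032.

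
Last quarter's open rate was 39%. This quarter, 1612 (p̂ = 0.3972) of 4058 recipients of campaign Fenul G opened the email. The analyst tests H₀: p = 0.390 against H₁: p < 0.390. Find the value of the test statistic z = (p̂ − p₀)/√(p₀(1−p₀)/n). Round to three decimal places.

p̂ = 1612/4058 = 0.397240.
Under H₀, SE = √(0.39·0.61/4058) = √(5.86249e-05) = 0.007657.
z = (0.397240 − 0.39)/0.007657 = 0.007240/0.007657 = 0.946.
p-value = P(Z < 0.946) ≈ 0.8278.

z = 0.946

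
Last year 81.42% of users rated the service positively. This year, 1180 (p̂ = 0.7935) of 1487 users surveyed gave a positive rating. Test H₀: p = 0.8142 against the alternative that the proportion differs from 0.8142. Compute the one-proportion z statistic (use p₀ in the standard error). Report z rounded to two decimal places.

p̂ = 1180/1487 = 0.7935.
SE = √(p₀(1−p₀)/n) = √(0.15128/1487) = 0.0101.
z = (0.7935 − 0.8142)/0.0101 = -0.0207/0.0101 = -2.05.
p-value = 2·P(Z > 2.048) ≈ 0.0406.

z = -2.05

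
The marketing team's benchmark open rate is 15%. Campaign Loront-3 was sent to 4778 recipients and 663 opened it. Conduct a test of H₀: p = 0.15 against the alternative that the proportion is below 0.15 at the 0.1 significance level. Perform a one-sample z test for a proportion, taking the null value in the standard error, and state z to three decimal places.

p̂ = 663/4778 = 0.138761.
SE = √(p₀(1−p₀)/n) = √(0.1275/4778) = 0.005166.
z = (0.138761 − 0.15)/0.005166 = -0.011239/0.005166 = -2.176.
p-value = P(Z < -2.176) ≈ 0.0148, so at α = 0.1 we reject H₀.

z = -2.176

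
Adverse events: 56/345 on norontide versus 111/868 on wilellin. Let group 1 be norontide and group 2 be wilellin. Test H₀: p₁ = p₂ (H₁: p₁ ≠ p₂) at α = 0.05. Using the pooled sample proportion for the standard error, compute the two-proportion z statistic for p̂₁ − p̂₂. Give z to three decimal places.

z = 1.570

p̂₁ = 56/345 = 0.16232, p̂₂ = 111/868 = 0.12788.
Pooled p̂ = (56+111)/(345+868) = 167/1213 = 0.13768.
SE = √(0.118721 × 0.00405062) = 0.02193.
z = (0.16232 − 0.12788)/0.02193 = 0.03444/0.02193 = 1.570.
Two-sided p-value ≈ 2·Φ(−1.570) = 0.1163. With α = 0.05, fail to reject H₀.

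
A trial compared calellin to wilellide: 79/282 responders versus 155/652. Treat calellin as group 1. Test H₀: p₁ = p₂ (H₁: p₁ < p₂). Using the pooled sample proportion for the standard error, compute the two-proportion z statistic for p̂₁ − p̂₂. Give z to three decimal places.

z = 1.373

p̂₁ = 79/282 = 0.28014, p̂₂ = 155/652 = 0.23773.
Pooled p̂ = (79+155)/(282+652) = 234/934 = 0.25054.
SE = √(0.187767 × 0.00507984) = 0.03088.
z = (0.28014 − 0.23773)/0.03088 = 0.04241/0.03088 = 1.373.
p-value = P(Z < 1.373) ≈ 0.9152.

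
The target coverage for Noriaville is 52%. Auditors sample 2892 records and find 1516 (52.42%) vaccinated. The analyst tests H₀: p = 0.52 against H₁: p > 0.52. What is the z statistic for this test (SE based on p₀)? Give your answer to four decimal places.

p̂ = 1516/2892 ≈ 0.524205.
Under H₀, SE = √(0.52·0.48/2892) = √(8.63071e-05) = 0.009290.
z = (0.524205 − 0.52)/0.009290 = 0.004205/0.009290 = 0.4526.
p-value = P(Z > 0.453) ≈ 0.3254.

z = 0.4526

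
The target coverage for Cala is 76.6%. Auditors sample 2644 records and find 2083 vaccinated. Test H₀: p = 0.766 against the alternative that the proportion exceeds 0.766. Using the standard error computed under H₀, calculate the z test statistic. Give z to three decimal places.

p̂ = 2083/2644 = 0.787821.
Standard error under H₀: √(0.766×0.234/2644) = 0.008234.
z = (0.787821 − 0.766)/0.008234 = 0.021821/0.008234 = 2.650.

z = 2.650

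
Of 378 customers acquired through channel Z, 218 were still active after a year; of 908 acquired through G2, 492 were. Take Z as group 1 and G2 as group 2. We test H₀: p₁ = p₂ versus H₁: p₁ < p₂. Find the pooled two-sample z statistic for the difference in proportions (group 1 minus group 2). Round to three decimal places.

p̂₁ = 218/378 ≈ 0.57672, p̂₂ = 492/908 ≈ 0.54185.
Pooled p̂ = (218+492)/(378+908) = 710/1286 = 0.55210.
SE = √(p̂(1−p̂)(1/n₁+1/n₂)) = √(0.55210·0.44790·0.00374682) = √(0.000926536) = 0.03044.
z = (0.57672 − 0.54185)/0.03044 = 0.03487/0.03044 = 1.146.
p-value = P(Z < 1.146) ≈ 0.8740.

z = 1.146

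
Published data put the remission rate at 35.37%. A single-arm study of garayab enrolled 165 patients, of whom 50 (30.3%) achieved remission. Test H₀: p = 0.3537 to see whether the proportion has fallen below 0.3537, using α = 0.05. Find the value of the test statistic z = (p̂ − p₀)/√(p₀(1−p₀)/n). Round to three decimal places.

p̂ = 50/165 ≈ 0.30303.
SE = √(p₀(1−p₀)/n) = √(0.2286/165) = 0.03722.
z = (0.30303 − 0.3537)/0.03722 = -0.05067/0.03722 = -1.361.
p-value = P(Z < -1.361) ≈ 0.0867; since p > α = 0.05, fail to reject H₀.

z = -1.361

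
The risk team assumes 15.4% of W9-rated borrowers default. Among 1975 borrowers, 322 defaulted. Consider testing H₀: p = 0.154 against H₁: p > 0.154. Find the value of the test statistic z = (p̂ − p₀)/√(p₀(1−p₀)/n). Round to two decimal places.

z = 1.11

p̂ = 322/1975 ≈ 0.1630.
SE = √(p₀(1−p₀)/n) = √(0.13028/1975) = 0.0081.
z = (0.1630 − 0.154)/0.0081 = 0.0090/0.0081 = 1.11.
p-value = P(Z > 1.113) ≈ 0.1329.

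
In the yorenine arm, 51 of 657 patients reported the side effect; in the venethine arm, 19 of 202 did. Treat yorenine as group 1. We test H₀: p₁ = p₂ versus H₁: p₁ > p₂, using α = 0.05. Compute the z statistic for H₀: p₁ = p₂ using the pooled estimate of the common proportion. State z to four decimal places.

p̂₁ = 51/657 = 0.077626, p̂₂ = 19/202 = 0.094059.
Pooled p̂ = (51+19)/(657+202) = 70/859 = 0.081490.
SE = √(p̂(1−p̂)(1/n₁+1/n₂)) = √(0.081490·0.918510·0.00647257) = √(0.000484468) = 0.022011.
z = (0.077626 − 0.094059)/0.022011 = -0.016433/0.022011 = -0.7466.
p-value = P(Z > -0.747) ≈ 0.7724; since p > α = 0.05, fail to reject H₀.

z = -0.7466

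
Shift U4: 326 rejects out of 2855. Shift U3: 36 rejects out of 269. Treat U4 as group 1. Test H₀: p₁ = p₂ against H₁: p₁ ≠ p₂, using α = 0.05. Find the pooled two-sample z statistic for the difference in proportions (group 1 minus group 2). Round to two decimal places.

p̂₁ = 326/2855 = 0.1142, p̂₂ = 36/269 = 0.1338.
Pooled p̂ = (326+36)/(2855+269) = 362/3124 = 0.1159.
SE = √(0.10245 × 0.00406773) = 0.0204.
z = (0.1142 − 0.1338)/0.0204 = -0.0196/0.0204 = -0.96.
p-value = 2·P(Z > 0.962) ≈ 0.3359. With α = 0.05, fail to reject H₀.

z = -0.96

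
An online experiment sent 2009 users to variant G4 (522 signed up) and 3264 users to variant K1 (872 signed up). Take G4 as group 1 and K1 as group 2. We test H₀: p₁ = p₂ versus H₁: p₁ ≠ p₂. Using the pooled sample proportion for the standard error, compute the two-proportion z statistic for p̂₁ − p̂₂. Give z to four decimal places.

p̂₁ = 522/2009 ≈ 0.259831, p̂₂ = 872/3264 ≈ 0.267157.
Pooled p̂ = (522+872)/(2009+3264) = 1394/5273 = 0.264366.
SE = √(p̂(1−p̂)(1/n₁+1/n₂)) = √(0.264366·0.735634·0.000804133) = √(0.000156385) = 0.012505.
z = (0.259831 − 0.267157)/0.012505 = -0.007326/0.012505 = -0.5858.

z = -0.5858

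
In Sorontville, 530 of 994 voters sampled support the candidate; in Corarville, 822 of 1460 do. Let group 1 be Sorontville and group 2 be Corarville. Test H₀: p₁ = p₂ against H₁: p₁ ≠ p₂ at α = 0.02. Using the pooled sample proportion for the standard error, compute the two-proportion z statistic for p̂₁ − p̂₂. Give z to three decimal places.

p̂₁ = 530/994 ≈ 0.53320, p̂₂ = 822/1460 ≈ 0.56301.
Pooled p̂ = (530+822)/(994+1460) = 1352/2454 = 0.55094.
SE = √(p̂(1−p̂)(1/n₁+1/n₂)) = √(0.55094·0.44906·0.00169097) = √(0.000418355) = 0.02045.
z = (0.53320 − 0.56301)/0.02045 = -0.02981/0.02045 = -1.458.
p-value = 2·P(Z > 1.458) ≈ 0.1449, so at α = 0.02 we fail to reject H₀.

z = -1.458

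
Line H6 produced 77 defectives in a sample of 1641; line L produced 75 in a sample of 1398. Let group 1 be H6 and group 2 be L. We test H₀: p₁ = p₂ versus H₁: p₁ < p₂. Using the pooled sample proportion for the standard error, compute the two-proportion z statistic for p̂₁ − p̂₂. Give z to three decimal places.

z = -0.848

p̂₁ = 77/1641 ≈ 0.046923, p̂₂ = 75/1398 ≈ 0.053648.
Pooled p̂ = (77+75)/(1641+1398) = 152/3039 = 0.050016.
SE = √(0.0475148 × 0.00132469) = 0.007934.
z = (0.046923 − 0.053648)/0.007934 = -0.006725/0.007934 = -0.848.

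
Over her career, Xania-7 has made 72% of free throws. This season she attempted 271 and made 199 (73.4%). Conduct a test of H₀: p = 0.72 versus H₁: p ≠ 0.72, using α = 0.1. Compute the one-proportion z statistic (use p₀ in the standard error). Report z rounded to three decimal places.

z = 0.525

p̂ = 199/271 ≈ 0.73432.
Under H₀, SE = √(0.72·0.28/271) = √(0.000743911) = 0.02727.
z = (0.73432 − 0.72)/0.02727 = 0.01432/0.02727 = 0.525.
p-value = 2·P(Z > 0.525) ≈ 0.5996. With α = 0.1, fail to reject H₀.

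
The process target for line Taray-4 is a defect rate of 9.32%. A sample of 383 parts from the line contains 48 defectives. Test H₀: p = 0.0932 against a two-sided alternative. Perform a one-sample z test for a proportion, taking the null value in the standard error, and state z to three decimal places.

z = 2.163

p̂ = 48/383 ≈ 0.125326.
SE = √(p₀(1−p₀)/n) = √(0.084514/383) = 0.014855.
z = (0.125326 − 0.0932)/0.014855 = 0.032126/0.014855 = 2.163.
p-value = 2·P(Z > 2.163) ≈ 0.0306.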